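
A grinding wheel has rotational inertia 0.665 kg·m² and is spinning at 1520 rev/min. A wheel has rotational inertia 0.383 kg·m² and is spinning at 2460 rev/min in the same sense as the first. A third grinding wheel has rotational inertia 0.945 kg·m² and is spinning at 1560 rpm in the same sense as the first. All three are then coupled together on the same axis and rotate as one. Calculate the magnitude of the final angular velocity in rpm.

|ω_f| ≈ 1720 rpm

No external torque acts about the common axis, so total angular momentum is conserved.
Taking A's sense as positive: L = (0.6650)(1520) + (0.3830)(2460) + (0.9450)(1560) = 3427 kg·m²·rpm.
Combined I = 0.6650 + 0.3830 + 0.9450 = 1.993 kg·m².
ω_f = L / I = 3427 / 1.993 = 1720 rpm.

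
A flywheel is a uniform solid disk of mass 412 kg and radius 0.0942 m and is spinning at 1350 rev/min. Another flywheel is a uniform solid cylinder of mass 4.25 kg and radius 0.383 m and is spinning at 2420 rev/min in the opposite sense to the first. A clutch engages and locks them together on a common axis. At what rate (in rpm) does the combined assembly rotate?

No external torque acts about the common axis, so total angular momentum is conserved.
Moments of inertia: I_A = ½(412)(0.0942)² = 1.828 kg·m²; I_B = ½(4.25)(0.383)² = 0.3117 kg·m².
Taking A's sense as positive: L = (1.828)(1350) − (0.3117)(2420) = 1713 kg·m²·rpm.
Combined I = 1.828 + 0.3117 = 2.140 kg·m².
ω_f = L / I = 1713 / 2.140 = 800.8 rpm.

|ω_f| ≈ 801 rpm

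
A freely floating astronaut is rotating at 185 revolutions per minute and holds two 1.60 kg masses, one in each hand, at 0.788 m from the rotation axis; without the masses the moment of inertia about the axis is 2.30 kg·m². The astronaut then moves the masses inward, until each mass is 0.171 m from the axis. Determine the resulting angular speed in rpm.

ω₂ ≈ 331 rpm

Angular momentum about the spin axis is conserved since the torque about it is zero.
I₁ = 2.30 + 2(1.60)(0.788)² = 4.287 kg·m²; I₂ = 2.30 + 2(1.60)(0.171)² = 2.394 kg·m².
ω₂ = I₁ω₁ / I₂ = (4.287)(185 rpm) / (2.394) = 331.3 rpm.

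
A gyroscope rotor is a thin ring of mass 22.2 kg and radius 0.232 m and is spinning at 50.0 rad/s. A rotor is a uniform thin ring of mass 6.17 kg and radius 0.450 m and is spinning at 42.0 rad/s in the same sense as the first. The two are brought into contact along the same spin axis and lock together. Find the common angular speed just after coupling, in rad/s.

No external torque acts about the common axis, so total angular momentum is conserved.
Moments of inertia: I_A = (22.2)(0.232)² = 1.195 kg·m²; I_B = (6.17)(0.450)² = 1.249 kg·m².
Taking A's sense as positive: L = (1.195)(50.0) + (1.249)(42.0) = 112.2 kg·m²·rad/s.
Combined I = 1.195 + 1.249 = 2.444 kg·m².
ω_f = L / I = 112.2 / 2.444 = 45.91 rad/s.

|ω_f| ≈ 45.9 rad/s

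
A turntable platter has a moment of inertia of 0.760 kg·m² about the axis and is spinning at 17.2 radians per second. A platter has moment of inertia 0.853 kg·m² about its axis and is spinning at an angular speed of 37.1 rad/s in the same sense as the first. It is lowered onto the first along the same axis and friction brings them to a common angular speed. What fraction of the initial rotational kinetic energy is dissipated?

fraction ≈ 0.114

No external torque acts about the common axis, so total angular momentum is conserved.
Taking A's sense as positive: L = (0.7600)(17.2) + (0.8530)(37.1) = 44.72 kg·m²·rad/s.
Combined I = 0.7600 + 0.8530 = 1.613 kg·m².
ω_f = L / I = 44.72 / 1.613 = 27.72 rad/s.
KE_i = ½ΣIω² = 699.5 J; KE_f = ½(1.613)(27.72)² = 619.9 J.
Fraction dissipated = (KE_i − KE_f)/KE_i = 0.1138.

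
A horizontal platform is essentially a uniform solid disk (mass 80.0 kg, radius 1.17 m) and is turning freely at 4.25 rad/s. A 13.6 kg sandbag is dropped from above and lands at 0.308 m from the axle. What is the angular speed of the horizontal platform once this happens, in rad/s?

No external torque acts about the axle; L_before = L_after.
I_p = ½(80.0)(1.17)² = 54.76 kg·m².
Added inertia Σmr² = (13.6)(0.308)² = 1.290 kg·m²; I_f = 54.76 + 1.290 = 56.05 kg·m².
ω_f = I_p ω_i / I_f = (54.76)(4.25) / 56.05 = 4.152 rad/s.

ω_f ≈ 4.15 rad/s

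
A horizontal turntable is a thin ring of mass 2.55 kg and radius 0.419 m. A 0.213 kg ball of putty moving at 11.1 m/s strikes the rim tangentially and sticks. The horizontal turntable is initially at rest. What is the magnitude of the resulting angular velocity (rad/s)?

|ω_f| ≈ 2.04 rad/s

About the axle the impulsive forces during the collision are internal, so angular momentum about that axis is conserved.
I_p = (2.55)(0.419)² = 0.4477 kg·m². Taking the sense of the ball of putty's angular momentum as positive, L_{ball} = m v R = (0.213)(11.1)(0.419) = 0.9906 kg·m²/s.
L_i = 0 + 0.9906 = 0.9906 kg·m²/s.
After sticking, I_f = I_p + m R² = 0.4477 + (0.213)(0.419)² = 0.4851 kg·m².
ω_f = L_i / I_f = 0.9906 / 0.4851 = 2.042 rad/s.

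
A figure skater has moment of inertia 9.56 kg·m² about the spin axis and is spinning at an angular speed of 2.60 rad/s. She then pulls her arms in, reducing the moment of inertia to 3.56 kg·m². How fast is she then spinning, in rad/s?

With no external torque about the axis, L is conserved: I₁ω₁ = I₂ω₂.
ω₂ = I₁ω₁ / I₂ = (9.560)(2.60 rad/s) / (3.560) = 6.982 rad/s.

ω₂ ≈ 6.98 rad/s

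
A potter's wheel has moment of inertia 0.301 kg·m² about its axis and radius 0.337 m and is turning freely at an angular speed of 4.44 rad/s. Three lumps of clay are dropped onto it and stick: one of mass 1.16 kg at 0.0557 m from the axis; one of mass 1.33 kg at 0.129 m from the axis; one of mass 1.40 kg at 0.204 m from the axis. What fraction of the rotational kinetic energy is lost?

No external torque acts about the axis; L_before = L_after.
Added inertia Σmr² = (1.16)(0.0557)² + (1.33)(0.129)² + (1.40)(0.204)² = 0.08399 kg·m²; I_f = 0.3010 + 0.08399 = 0.3850 kg·m².
ω_f = I_p ω_i / I_f = (0.3010)(4.44) / 0.3850 = 3.471 rad/s.
KE_i = ½(0.3010)(4.440 rad/s)² = 2.967 J; KE_f = ½(0.3850)(3.471)² = 2.320 J.
Fraction lost = 0.2182.

fraction ≈ 0.218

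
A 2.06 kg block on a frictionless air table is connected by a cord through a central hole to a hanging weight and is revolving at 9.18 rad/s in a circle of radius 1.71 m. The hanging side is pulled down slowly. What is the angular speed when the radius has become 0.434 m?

ω₂ ≈ 143 rad/s

The constraining force is radial, so m r² ω about the center is conserved.
ω₂ = ω₁ (r₁/r₂)² = (9.18)(1.71/0.434)² = 142.5 rad/s.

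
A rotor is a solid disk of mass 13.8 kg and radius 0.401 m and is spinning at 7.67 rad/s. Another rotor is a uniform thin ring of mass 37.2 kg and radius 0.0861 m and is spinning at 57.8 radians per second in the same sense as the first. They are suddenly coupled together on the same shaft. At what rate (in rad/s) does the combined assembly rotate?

|ω_f| ≈ 17.6 rad/s

No external torque acts about the common axis, so total angular momentum is conserved.
Moments of inertia: I_A = ½(13.8)(0.401)² = 1.110 kg·m²; I_B = (37.2)(0.0861)² = 0.2758 kg·m².
Taking A's sense as positive: L = (1.110)(7.67) + (0.2758)(57.8) = 24.45 kg·m²·rad/s.
Combined I = 1.110 + 0.2758 = 1.385 kg·m².
ω_f = L / I = 24.45 / 1.385 = 17.65 rad/s.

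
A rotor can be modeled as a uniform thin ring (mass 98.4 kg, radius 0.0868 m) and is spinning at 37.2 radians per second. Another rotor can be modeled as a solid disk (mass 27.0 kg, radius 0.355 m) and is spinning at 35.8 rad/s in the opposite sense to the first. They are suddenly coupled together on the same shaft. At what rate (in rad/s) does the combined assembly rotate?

No external torque acts about the common axis, so total angular momentum is conserved.
Moments of inertia: I_A = (98.4)(0.0868)² = 0.7414 kg·m²; I_B = ½(27.0)(0.355)² = 1.701 kg·m².
Taking A's sense as positive: L = (0.7414)(37.2) − (1.701)(35.8) = -33.33 kg·m²·rad/s.
Combined I = 0.7414 + 1.701 = 2.443 kg·m².
ω_f = L / I = -33.33 / 2.443 = -13.64 rad/s.

|ω_f| ≈ 13.6 rad/s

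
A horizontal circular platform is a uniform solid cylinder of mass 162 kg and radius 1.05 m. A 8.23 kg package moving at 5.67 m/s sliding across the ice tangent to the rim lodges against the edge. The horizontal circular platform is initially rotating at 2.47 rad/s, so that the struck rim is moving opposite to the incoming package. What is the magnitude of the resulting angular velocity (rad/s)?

|ω_f| ≈ 1.74 rad/s

The axle reaction passes through the central axle and exerts no torque about it; angular momentum about the central axle is conserved through the impact.
I_p = ½(162)(1.05)² = 89.30 kg·m². Taking the sense of the package's angular momentum as positive, L_{package} = m v R = (8.23)(5.67)(1.05) = 49.00 kg·m²/s.
L_i = −I_p ω_p + m v R = −(89.30)(2.47) + 49.00 = -171.6 kg·m²/s.
After sticking, I_f = I_p + m R² = 89.30 + (8.23)(1.05)² = 98.38 kg·m².
ω_f = L_i / I_f = -171.6 / 98.38 = -1.744 rad/s.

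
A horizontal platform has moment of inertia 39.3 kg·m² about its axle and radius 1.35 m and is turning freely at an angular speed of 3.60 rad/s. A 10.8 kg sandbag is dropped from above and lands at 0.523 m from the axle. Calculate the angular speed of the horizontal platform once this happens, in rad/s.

No external torque acts about the axle; L_before = L_after.
Added inertia Σmr² = (10.8)(0.523)² = 2.954 kg·m²; I_f = 39.30 + 2.954 = 42.25 kg·m².
ω_f = I_p ω_i / I_f = (39.30)(3.60) / 42.25 = 3.348 rad/s.

ω_f ≈ 3.35 rad/s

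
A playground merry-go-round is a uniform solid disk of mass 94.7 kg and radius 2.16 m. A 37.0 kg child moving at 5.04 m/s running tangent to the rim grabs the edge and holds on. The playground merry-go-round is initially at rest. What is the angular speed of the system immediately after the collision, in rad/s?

|ω_f| ≈ 1.02 rad/s

The axle reaction passes through the axle and exerts no torque about it; angular momentum about the axle is conserved through the impact.
I_p = ½(94.7)(2.16)² = 220.9 kg·m². Taking the sense of the child's angular momentum as positive, L_{child} = m v R = (37.0)(5.04)(2.16) = 402.8 kg·m²/s.
L_i = 0 + 402.8 = 402.8 kg·m²/s.
After sticking, I_f = I_p + m R² = 220.9 + (37.0)(2.16)² = 393.5 kg·m².
ω_f = L_i / I_f = 402.8 / 393.5 = 1.024 rad/s.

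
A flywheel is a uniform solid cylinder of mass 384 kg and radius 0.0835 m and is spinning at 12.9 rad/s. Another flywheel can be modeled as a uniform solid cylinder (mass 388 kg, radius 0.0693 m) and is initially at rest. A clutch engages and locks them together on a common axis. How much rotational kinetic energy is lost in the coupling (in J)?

No external torque acts about the common axis, so total angular momentum is conserved.
Moments of inertia: I_A = ½(384)(0.0835)² = 1.339 kg·m²; I_B = ½(388)(0.0693)² = 0.9317 kg·m².
Taking A's sense as positive: L = (1.339)(12.9) = 17.27 kg·m²·rad/s.
Combined I = 1.339 + 0.9317 = 2.270 kg·m².
ω_f = L / I = 17.27 / 2.270 = 7.606 rad/s.
KE_i = ½ΣIω² = 111.4 J; KE_f = ½(2.270)(7.606)² = 65.68 J.

ΔKE lost ≈ 45.7 J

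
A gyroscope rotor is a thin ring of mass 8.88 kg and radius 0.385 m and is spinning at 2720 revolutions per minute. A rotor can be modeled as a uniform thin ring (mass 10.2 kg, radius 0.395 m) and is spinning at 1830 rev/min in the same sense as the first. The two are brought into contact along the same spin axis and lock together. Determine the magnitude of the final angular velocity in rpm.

|ω_f| ≈ 2230 rpm

No external torque acts about the common axis, so total angular momentum is conserved.
Moments of inertia: I_A = (8.88)(0.385)² = 1.316 kg·m²; I_B = (10.2)(0.395)² = 1.591 kg·m².
Taking A's sense as positive: L = (1.316)(2720) + (1.591)(1830) = 6493 kg·m²·rpm.
Combined I = 1.316 + 1.591 = 2.908 kg·m².
ω_f = L / I = 6493 / 2.908 = 2233 rpm.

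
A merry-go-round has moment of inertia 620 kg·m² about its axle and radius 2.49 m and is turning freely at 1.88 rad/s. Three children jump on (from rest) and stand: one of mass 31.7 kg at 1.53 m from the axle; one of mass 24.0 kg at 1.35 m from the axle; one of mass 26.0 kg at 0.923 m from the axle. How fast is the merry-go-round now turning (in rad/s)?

ω_f ≈ 1.53 rad/s

No external torque acts about the axle; L_before = L_after.
Added inertia Σmr² = (31.7)(1.53)² + (24.0)(1.35)² + (26.0)(0.923)² = 140.1 kg·m²; I_f = 620.0 + 140.1 = 760.1 kg·m².
ω_f = I_p ω_i / I_f = (620.0)(1.88) / 760.1 = 1.533 rad/s.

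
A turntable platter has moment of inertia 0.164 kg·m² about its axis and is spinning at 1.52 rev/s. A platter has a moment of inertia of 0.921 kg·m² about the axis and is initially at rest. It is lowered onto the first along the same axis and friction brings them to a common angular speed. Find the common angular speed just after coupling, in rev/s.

The coupling torques are internal; angular momentum about the shared axis is conserved.
Taking A's sense as positive: L = (0.1640)(1.52) = 0.2493 kg·m²·rev/s.
Combined I = 0.1640 + 0.9210 = 1.085 kg·m².
ω_f = L / I = 0.2493 / 1.085 = 0.2298 rev/s.

|ω_f| ≈ 0.230 rev/s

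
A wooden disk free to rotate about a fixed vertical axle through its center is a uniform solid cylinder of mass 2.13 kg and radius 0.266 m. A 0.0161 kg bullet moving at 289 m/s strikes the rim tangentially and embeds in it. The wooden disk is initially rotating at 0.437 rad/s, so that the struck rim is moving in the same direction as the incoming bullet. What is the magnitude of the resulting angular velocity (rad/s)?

About the axle the impulsive forces during the collision are internal, so angular momentum about that axis is conserved.
I_p = ½(2.13)(0.266)² = 0.07536 kg·m². Taking the sense of the bullet's angular momentum as positive, L_{bullet} = m v R = (0.0161)(289)(0.266) = 1.238 kg·m²/s.
L_i = +I_p ω_p + m v R = +(0.07536)(0.437) + 1.238 = 1.271 kg·m²/s.
After sticking, I_f = I_p + m R² = 0.07536 + (0.0161)(0.266)² = 0.07649 kg·m².
ω_f = L_i / I_f = 1.271 / 0.07649 = 16.61 rad/s.

|ω_f| ≈ 16.6 rad/s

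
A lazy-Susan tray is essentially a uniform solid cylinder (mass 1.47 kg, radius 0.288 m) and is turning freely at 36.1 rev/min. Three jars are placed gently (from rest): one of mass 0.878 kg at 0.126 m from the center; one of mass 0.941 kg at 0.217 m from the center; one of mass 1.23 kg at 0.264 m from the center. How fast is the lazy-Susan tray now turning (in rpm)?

No external torque acts about the center; L_before = L_after.
I_p = ½(1.47)(0.288)² = 0.06096 kg·m².
Added inertia Σmr² = (0.878)(0.126)² + (0.941)(0.217)² + (1.23)(0.264)² = 0.1440 kg·m²; I_f = 0.06096 + 0.1440 = 0.2049 kg·m².
ω_f = I_p ω_i / I_f = (0.06096)(36.1) / 0.2049 = 10.74 rpm.

ω_f ≈ 10.7 rpm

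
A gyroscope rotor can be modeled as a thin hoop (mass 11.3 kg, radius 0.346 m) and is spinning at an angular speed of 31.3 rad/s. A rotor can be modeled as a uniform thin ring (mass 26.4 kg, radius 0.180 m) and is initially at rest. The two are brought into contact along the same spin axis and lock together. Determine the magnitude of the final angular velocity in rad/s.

The coupling torques are internal; angular momentum about the shared axis is conserved.
Moments of inertia: I_A = (11.3)(0.346)² = 1.353 kg·m²; I_B = (26.4)(0.180)² = 0.8554 kg·m².
Taking A's sense as positive: L = (1.353)(31.3) = 42.34 kg·m²·rad/s.
Combined I = 1.353 + 0.8554 = 2.208 kg·m².
ω_f = L / I = 42.34 / 2.208 = 19.18 rad/s.

|ω_f| ≈ 19.2 rad/s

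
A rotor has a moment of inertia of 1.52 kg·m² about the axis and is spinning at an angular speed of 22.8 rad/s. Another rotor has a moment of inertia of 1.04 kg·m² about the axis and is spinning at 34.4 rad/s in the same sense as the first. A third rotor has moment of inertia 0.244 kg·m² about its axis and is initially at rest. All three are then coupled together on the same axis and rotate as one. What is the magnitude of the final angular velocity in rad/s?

|ω_f| ≈ 25.1 rad/s

The coupling torques are internal; angular momentum about the shared axis is conserved.
Taking A's sense as positive: L = (1.520)(22.8) + (1.040)(34.4) = 70.43 kg·m²·rad/s.
Combined I = 1.520 + 1.040 + 0.2440 = 2.804 kg·m².
ω_f = L / I = 70.43 / 2.804 = 25.12 rad/s.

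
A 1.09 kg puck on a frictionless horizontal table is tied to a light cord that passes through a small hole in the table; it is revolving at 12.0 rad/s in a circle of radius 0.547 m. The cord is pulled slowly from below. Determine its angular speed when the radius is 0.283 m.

No torque about the axis ⇒ m r₁² ω₁ = m r₂² ω₂.
ω₂ = ω₁ (r₁/r₂)² = (12.0)(0.547/0.283)² = 44.83 rad/s.

ω₂ ≈ 44.8 rad/s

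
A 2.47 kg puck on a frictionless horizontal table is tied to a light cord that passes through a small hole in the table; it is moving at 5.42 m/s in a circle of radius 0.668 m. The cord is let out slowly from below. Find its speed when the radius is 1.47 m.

v₂ ≈ 2.46 m/s

Central (radial) force ⇒ zero torque about the center ⇒ m v r is constant.
v₂ = v₁ r₁ / r₂ = (5.42)(0.668) / (1.47) = 2.463 m/s.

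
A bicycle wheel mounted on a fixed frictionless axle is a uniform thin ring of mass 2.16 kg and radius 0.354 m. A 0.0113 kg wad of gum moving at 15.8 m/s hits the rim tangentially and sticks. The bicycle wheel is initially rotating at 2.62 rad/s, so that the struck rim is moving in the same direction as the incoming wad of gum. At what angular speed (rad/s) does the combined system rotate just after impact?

|ω_f| ≈ 2.84 rad/s

About the axle the impulsive forces during the collision are internal, so angular momentum about that axis is conserved.
I_p = (2.16)(0.354)² = 0.2707 kg·m². Taking the sense of the wad of gum's angular momentum as positive, L_{wad} = m v R = (0.0113)(15.8)(0.354) = 0.06320 kg·m²/s.
L_i = +I_p ω_p + m v R = +(0.2707)(2.62) + 0.06320 = 0.7724 kg·m²/s.
After sticking, I_f = I_p + m R² = 0.2707 + (0.0113)(0.354)² = 0.2721 kg·m².
ω_f = L_i / I_f = 0.7724 / 0.2721 = 2.839 rad/s.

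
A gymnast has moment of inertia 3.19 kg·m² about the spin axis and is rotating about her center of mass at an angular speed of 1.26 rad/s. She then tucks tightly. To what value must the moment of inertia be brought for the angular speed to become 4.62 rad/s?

No external torque acts about the spin axis, so angular momentum is conserved.
I₂ = I₁ω₁ / ω₂ = (3.19)(1.26) / (4.62) = 0.8700 kg·m².

I₂ ≈ 0.870 kg·m²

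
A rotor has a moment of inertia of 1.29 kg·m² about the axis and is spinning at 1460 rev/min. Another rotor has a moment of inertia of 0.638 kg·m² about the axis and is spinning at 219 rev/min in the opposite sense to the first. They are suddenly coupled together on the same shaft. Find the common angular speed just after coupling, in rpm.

No external torque acts about the common axis, so total angular momentum is conserved.
Taking A's sense as positive: L = (1.290)(1460) − (0.6380)(219) = 1744 kg·m²·rpm.
Combined I = 1.290 + 0.6380 = 1.928 kg·m².
ω_f = L / I = 1744 / 1.928 = 904.4 rpm.

|ω_f| ≈ 904 rpm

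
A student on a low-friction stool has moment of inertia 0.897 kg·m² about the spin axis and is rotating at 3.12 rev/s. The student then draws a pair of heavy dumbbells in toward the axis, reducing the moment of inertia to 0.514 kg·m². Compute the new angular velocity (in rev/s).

Angular momentum about the spin axis is conserved since the torque about it is zero.
ω₂ = I₁ω₁ / I₂ = (0.8970)(3.12 rev/s) / (0.5140) = 5.445 rev/s.

ω₂ ≈ 5.44 rev/s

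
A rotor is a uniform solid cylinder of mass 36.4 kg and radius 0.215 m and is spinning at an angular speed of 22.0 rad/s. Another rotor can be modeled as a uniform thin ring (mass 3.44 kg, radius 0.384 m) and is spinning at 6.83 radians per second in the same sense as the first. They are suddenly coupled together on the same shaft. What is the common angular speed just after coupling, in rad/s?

|ω_f| ≈ 16.3 rad/s

No external torque acts about the common axis, so total angular momentum is conserved.
Moments of inertia: I_A = ½(36.4)(0.215)² = 0.8413 kg·m²; I_B = (3.44)(0.384)² = 0.5072 kg·m².
Taking A's sense as positive: L = (0.8413)(22.0) + (0.5072)(6.83) = 21.97 kg·m²·rad/s.
Combined I = 0.8413 + 0.5072 = 1.349 kg·m².
ω_f = L / I = 21.97 / 1.349 = 16.29 rad/s.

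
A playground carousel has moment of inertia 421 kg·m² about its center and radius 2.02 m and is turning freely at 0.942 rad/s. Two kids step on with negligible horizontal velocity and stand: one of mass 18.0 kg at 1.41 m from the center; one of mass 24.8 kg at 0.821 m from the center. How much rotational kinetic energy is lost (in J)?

energy lost ≈ 20.7 J

The added mass arrives with no angular momentum about the center, and any external torque about the center is negligible, so the system's angular momentum is conserved.
Added inertia Σmr² = (18.0)(1.41)² + (24.8)(0.821)² = 52.50 kg·m²; I_f = 421.0 + 52.50 = 473.5 kg·m².
ω_f = I_p ω_i / I_f = (421.0)(0.942) / 473.5 = 0.8376 rad/s.
KE_i = ½(421.0)(0.9420 rad/s)² = 186.8 J; KE_f = ½(473.5)(0.8376)² = 166.1 J.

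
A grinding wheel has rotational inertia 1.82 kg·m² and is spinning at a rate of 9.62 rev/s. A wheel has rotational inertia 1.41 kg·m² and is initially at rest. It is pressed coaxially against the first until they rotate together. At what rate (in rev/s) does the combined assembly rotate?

The coupling torques are internal; angular momentum about the shared axis is conserved.
Taking A's sense as positive: L = (1.820)(9.62) = 17.51 kg·m²·rev/s.
Combined I = 1.820 + 1.410 = 3.230 kg·m².
ω_f = L / I = 17.51 / 3.230 = 5.421 rev/s.

|ω_f| ≈ 5.42 rev/s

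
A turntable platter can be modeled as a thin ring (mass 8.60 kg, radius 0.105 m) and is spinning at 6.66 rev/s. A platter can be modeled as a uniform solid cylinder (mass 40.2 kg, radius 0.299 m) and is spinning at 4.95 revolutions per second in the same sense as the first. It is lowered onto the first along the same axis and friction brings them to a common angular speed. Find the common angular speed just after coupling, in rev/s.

|ω_f| ≈ 5.04 rev/s

No external torque acts about the common axis, so total angular momentum is conserved.
Moments of inertia: I_A = (8.60)(0.105)² = 0.09481 kg·m²; I_B = ½(40.2)(0.299)² = 1.797 kg·m².
Taking A's sense as positive: L = (0.09481)(6.66) + (1.797)(4.95) = 9.526 kg·m²·rev/s.
Combined I = 0.09481 + 1.797 = 1.892 kg·m².
ω_f = L / I = 9.526 / 1.892 = 5.036 rev/s.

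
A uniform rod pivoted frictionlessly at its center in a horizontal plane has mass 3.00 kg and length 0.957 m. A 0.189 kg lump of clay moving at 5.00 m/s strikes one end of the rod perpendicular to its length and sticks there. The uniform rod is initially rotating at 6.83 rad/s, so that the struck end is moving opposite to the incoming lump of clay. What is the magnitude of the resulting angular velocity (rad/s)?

The axle reaction passes through the pivot and exerts no torque about it; angular momentum about the pivot is conserved through the impact.
I_p = (1/12)(3.00)(0.957)² = 0.2290 kg·m². Taking the sense of the lump of clay's angular momentum as positive, L_{lump} = m v R = (0.189)(5.00)(0.957/2) = 0.4522 kg·m²/s.
L_i = −I_p ω_p + m v R = −(0.2290)(6.83) + 0.4522 = -1.112 kg·m²/s.
After sticking, I_f = I_p + m R² = 0.2290 + (0.189)(0.957/2)² = 0.2722 kg·m².
ω_f = L_i / I_f = -1.112 / 0.2722 = -4.083 rad/s.

|ω_f| ≈ 4.08 rad/s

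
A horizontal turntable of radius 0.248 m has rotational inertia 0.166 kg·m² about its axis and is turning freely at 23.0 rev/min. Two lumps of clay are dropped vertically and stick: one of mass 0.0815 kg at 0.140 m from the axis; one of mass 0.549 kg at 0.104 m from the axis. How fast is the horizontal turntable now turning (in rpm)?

No external torque acts about the axis; L_before = L_after.
Added inertia Σmr² = (0.0815)(0.140)² + (0.549)(0.104)² = 0.007535 kg·m²; I_f = 0.1660 + 0.007535 = 0.1735 kg·m².
ω_f = I_p ω_i / I_f = (0.1660)(23.0) / 0.1735 = 22.00 rpm.

ω_f ≈ 22.0 rpm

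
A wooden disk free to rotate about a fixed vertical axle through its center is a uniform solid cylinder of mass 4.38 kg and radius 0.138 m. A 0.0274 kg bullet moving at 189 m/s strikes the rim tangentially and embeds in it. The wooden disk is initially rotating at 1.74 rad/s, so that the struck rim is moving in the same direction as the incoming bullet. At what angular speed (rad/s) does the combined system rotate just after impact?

About the axle the impulsive forces during the collision are internal, so angular momentum about that axis is conserved.
I_p = ½(4.38)(0.138)² = 0.04171 kg·m². Taking the sense of the bullet's angular momentum as positive, L_{bullet} = m v R = (0.0274)(189)(0.138) = 0.7146 kg·m²/s.
L_i = +I_p ω_p + m v R = +(0.04171)(1.74) + 0.7146 = 0.7872 kg·m²/s.
After sticking, I_f = I_p + m R² = 0.04171 + (0.0274)(0.138)² = 0.04223 kg·m².
ω_f = L_i / I_f = 0.7872 / 0.04223 = 18.64 rad/s.

|ω_f| ≈ 18.6 rad/s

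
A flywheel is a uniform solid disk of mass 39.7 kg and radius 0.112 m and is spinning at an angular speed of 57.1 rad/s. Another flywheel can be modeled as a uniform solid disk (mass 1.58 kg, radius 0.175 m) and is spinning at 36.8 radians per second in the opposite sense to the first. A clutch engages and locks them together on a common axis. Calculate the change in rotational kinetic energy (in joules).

The coupling torques are internal; angular momentum about the shared axis is conserved.
Moments of inertia: I_A = ½(39.7)(0.112)² = 0.2490 kg·m²; I_B = ½(1.58)(0.175)² = 0.02419 kg·m².
Taking A's sense as positive: L = (0.2490)(57.1) − (0.02419)(36.8) = 13.33 kg·m²·rad/s.
Combined I = 0.2490 + 0.02419 = 0.2732 kg·m².
ω_f = L / I = 13.33 / 0.2732 = 48.78 rad/s.
KE_i = ½ΣIω² = 422.3 J; KE_f = ½(0.2732)(48.78)² = 325.1 J.

ΔKE ≈ -97.2 J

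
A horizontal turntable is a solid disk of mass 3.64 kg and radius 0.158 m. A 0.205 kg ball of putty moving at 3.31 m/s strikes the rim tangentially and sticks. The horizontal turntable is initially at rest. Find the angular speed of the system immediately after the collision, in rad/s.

|ω_f| ≈ 2.12 rad/s

The axle reaction passes through the axle and exerts no torque about it; angular momentum about the axle is conserved through the impact.
I_p = ½(3.64)(0.158)² = 0.04543 kg·m². Taking the sense of the ball of putty's angular momentum as positive, L_{ball} = m v R = (0.205)(3.31)(0.158) = 0.1072 kg·m²/s.
L_i = 0 + 0.1072 = 0.1072 kg·m²/s.
After sticking, I_f = I_p + m R² = 0.04543 + (0.205)(0.158)² = 0.05055 kg·m².
ω_f = L_i / I_f = 0.1072 / 0.05055 = 2.121 rad/s.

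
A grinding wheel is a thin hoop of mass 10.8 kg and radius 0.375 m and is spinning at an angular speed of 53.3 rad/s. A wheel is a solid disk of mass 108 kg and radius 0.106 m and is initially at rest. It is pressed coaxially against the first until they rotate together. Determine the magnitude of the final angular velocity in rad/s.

The coupling torques are internal; angular momentum about the shared axis is conserved.
Moments of inertia: I_A = (10.8)(0.375)² = 1.519 kg·m²; I_B = ½(108)(0.106)² = 0.6067 kg·m².
Taking A's sense as positive: L = (1.519)(53.3) = 80.95 kg·m²·rad/s.
Combined I = 1.519 + 0.6067 = 2.125 kg·m².
ω_f = L / I = 80.95 / 2.125 = 38.08 rad/s.

|ω_f| ≈ 38.1 rad/s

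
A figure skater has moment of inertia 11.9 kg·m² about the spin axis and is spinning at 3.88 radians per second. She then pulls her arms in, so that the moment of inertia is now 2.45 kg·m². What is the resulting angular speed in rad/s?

No external torque acts about the spin axis, so angular momentum is conserved.
ω₂ = I₁ω₁ / I₂ = (11.90)(3.88 rad/s) / (2.450) = 18.85 rad/s.

ω₂ ≈ 18.8 rad/s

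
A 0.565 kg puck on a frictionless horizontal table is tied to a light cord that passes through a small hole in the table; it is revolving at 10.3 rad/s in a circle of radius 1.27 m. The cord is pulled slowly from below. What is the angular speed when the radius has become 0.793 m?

The constraining force is radial, so m r² ω about the center is conserved.
ω₂ = ω₁ (r₁/r₂)² = (10.3)(1.27/0.793)² = 26.42 rad/s.

ω₂ ≈ 26.4 rad/s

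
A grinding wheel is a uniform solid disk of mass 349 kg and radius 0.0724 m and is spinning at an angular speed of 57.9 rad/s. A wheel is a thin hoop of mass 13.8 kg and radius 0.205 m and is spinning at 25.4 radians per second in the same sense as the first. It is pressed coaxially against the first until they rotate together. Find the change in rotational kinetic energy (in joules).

No external torque acts about the common axis, so total angular momentum is conserved.
Moments of inertia: I_A = ½(349)(0.0724)² = 0.9147 kg·m²; I_B = (13.8)(0.205)² = 0.5799 kg·m².
Taking A's sense as positive: L = (0.9147)(57.9) + (0.5799)(25.4) = 67.69 kg·m²·rad/s.
Combined I = 0.9147 + 0.5799 = 1.495 kg·m².
ω_f = L / I = 67.69 / 1.495 = 45.29 rad/s.
KE_i = ½ΣIω² = 1720 J; KE_f = ½(1.495)(45.29)² = 1533 J.

ΔKE ≈ -187 J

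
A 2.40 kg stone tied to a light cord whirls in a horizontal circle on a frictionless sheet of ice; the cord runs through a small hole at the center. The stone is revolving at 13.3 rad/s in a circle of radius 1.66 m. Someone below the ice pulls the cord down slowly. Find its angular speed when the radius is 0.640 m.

ω₂ ≈ 89.5 rad/s

The constraining force is radial, so m r² ω about the center is conserved.
ω₂ = ω₁ (r₁/r₂)² = (13.3)(1.66/0.640)² = 89.48 rad/s.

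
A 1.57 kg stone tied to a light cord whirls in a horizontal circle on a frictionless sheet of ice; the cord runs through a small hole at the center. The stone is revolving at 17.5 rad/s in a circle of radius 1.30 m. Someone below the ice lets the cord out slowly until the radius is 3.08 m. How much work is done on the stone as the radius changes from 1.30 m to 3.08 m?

W ≈ -334 J

No torque about the axis ⇒ m r₁² ω₁ = m r₂² ω₂.
ω₂ = ω₁ (r₁/r₂)² = (17.5)(1.30/3.08)² = 3.118 rad/s.
W = ΔKE = ½m(v₂² − v₁²) = -333.9 J.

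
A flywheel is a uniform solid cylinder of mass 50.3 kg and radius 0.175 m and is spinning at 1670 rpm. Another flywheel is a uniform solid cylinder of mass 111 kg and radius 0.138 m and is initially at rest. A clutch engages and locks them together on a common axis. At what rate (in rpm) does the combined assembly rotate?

|ω_f| ≈ 704 rpm

No external torque acts about the common axis, so total angular momentum is conserved.
Moments of inertia: I_A = ½(50.3)(0.175)² = 0.7702 kg·m²; I_B = ½(111)(0.138)² = 1.057 kg·m².
Taking A's sense as positive: L = (0.7702)(1670) = 1286 kg·m²·rpm.
Combined I = 0.7702 + 1.057 = 1.827 kg·m².
ω_f = L / I = 1286 / 1.827 = 704.0 rpm.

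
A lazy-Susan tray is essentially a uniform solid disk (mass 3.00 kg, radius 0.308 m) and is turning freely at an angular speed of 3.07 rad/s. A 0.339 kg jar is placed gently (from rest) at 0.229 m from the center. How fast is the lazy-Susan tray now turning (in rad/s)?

The added mass arrives with no angular momentum about the center, and any external torque about the center is negligible, so the system's angular momentum is conserved.
I_p = ½(3.00)(0.308)² = 0.1423 kg·m².
Added inertia Σmr² = (0.339)(0.229)² = 0.01778 kg·m²; I_f = 0.1423 + 0.01778 = 0.1601 kg·m².
ω_f = I_p ω_i / I_f = (0.1423)(3.07) / 0.1601 = 2.729 rad/s.

ω_f ≈ 2.73 rad/s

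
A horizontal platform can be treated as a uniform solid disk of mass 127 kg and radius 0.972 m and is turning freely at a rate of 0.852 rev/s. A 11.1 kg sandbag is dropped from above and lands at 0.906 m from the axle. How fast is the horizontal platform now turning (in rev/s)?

No external torque acts about the axle; L_before = L_after.
I_p = ½(127)(0.972)² = 59.99 kg·m².
Added inertia Σmr² = (11.1)(0.906)² = 9.111 kg·m²; I_f = 59.99 + 9.111 = 69.11 kg·m².
ω_f = I_p ω_i / I_f = (59.99)(0.852) / 69.11 = 0.7397 rev/s.

ω_f ≈ 0.740 rev/s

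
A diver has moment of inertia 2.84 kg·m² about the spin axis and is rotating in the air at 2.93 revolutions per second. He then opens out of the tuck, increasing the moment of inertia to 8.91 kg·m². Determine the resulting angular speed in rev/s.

ω₂ ≈ 0.934 rev/s

No external torque acts about the spin axis, so angular momentum is conserved.
ω₂ = I₁ω₁ / I₂ = (2.840)(2.93 rev/s) / (8.910) = 0.9339 rev/s.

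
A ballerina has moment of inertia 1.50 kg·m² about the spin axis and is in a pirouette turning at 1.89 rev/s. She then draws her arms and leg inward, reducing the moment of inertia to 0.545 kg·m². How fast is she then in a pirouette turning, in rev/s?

ω₂ ≈ 5.20 rev/s

Angular momentum about the spin axis is conserved since the torque about it is zero.
ω₂ = I₁ω₁ / I₂ = (1.500)(1.89 rev/s) / (0.5450) = 5.202 rev/s.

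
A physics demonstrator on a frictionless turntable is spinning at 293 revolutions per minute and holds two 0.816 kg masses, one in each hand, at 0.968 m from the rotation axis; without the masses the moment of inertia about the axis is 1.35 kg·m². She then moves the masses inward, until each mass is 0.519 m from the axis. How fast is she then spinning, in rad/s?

No external torque acts about the spin axis, so angular momentum is conserved.
I₁ = 1.35 + 2(0.816)(0.968)² = 2.879 kg·m²; I₂ = 1.35 + 2(0.816)(0.519)² = 1.790 kg·m².
ω₂ = I₁ω₁ / I₂ = (2.879)(293 rpm) / (1.790) = 471.4 rpm = 49.36 rad/s.

ω₂ ≈ 49.4 rad/s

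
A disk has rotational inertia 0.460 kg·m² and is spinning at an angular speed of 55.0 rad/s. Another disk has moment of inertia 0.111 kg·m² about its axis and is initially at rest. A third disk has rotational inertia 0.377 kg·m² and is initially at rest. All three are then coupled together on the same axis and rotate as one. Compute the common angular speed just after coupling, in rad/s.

|ω_f| ≈ 26.7 rad/s

No external torque acts about the common axis, so total angular momentum is conserved.
Taking A's sense as positive: L = (0.4600)(55.0) = 25.30 kg·m²·rad/s.
Combined I = 0.4600 + 0.1110 + 0.3770 = 0.9480 kg·m².
ω_f = L / I = 25.30 / 0.9480 = 26.69 rad/s.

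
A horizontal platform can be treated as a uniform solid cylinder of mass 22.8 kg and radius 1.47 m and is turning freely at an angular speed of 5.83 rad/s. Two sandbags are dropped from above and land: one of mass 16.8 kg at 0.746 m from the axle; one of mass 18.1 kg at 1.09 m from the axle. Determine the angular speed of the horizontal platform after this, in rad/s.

The added mass arrives with no angular momentum about the axle, and any external torque about the axle is negligible, so the system's angular momentum is conserved.
I_p = ½(22.8)(1.47)² = 24.63 kg·m².
Added inertia Σmr² = (16.8)(0.746)² + (18.1)(1.09)² = 30.85 kg·m²; I_f = 24.63 + 30.85 = 55.49 kg·m².
ω_f = I_p ω_i / I_f = (24.63)(5.83) / 55.49 = 2.588 rad/s.

ω_f ≈ 2.59 rad/s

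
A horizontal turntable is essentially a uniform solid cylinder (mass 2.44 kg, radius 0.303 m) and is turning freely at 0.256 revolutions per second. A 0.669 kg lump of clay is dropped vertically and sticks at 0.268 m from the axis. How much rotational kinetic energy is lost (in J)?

No external torque acts about the axis; L_before = L_after.
I_p = ½(2.44)(0.303)² = 0.1120 kg·m².
Added inertia Σmr² = (0.669)(0.268)² = 0.04805 kg·m²; I_f = 0.1120 + 0.04805 = 0.1601 kg·m².
ω_f = I_p ω_i / I_f = (0.1120)(0.256) / 0.1601 = 0.1791 rev/s.
KE_i = ½(0.1120)(1.608 rad/s)² = 0.1449 J; KE_f = ½(0.1601)(1.126)² = 0.1014 J.

energy lost ≈ 0.0435 J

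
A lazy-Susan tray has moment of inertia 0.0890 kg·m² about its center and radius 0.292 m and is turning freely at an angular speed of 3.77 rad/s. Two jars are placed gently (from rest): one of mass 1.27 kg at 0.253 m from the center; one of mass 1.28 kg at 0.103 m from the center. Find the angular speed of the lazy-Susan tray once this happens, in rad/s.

The added mass arrives with no angular momentum about the center, and any external torque about the center is negligible, so the system's angular momentum is conserved.
Added inertia Σmr² = (1.27)(0.253)² + (1.28)(0.103)² = 0.09487 kg·m²; I_f = 0.08900 + 0.09487 = 0.1839 kg·m².
ω_f = I_p ω_i / I_f = (0.08900)(3.77) / 0.1839 = 1.825 rad/s.

ω_f ≈ 1.82 rad/s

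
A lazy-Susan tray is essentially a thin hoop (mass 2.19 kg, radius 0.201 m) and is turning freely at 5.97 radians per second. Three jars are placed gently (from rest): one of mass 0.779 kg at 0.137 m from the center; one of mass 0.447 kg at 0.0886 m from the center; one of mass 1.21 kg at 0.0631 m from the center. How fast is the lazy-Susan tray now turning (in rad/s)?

The added mass arrives with no angular momentum about the center, and any external torque about the center is negligible, so the system's angular momentum is conserved.
I_p = (2.19)(0.201)² = 0.08848 kg·m².
Added inertia Σmr² = (0.779)(0.137)² + (0.447)(0.0886)² + (1.21)(0.0631)² = 0.02295 kg·m²; I_f = 0.08848 + 0.02295 = 0.1114 kg·m².
ω_f = I_p ω_i / I_f = (0.08848)(5.97) / 0.1114 = 4.741 rad/s.

ω_f ≈ 4.74 rad/s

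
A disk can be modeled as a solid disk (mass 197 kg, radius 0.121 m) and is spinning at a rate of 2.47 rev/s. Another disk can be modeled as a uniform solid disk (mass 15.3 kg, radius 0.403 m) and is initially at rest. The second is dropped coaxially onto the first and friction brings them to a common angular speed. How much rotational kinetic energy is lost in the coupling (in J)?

The coupling torques are internal; angular momentum about the shared axis is conserved.
Moments of inertia: I_A = ½(197)(0.121)² = 1.442 kg·m²; I_B = ½(15.3)(0.403)² = 1.242 kg·m².
Taking A's sense as positive: L = (1.442)(2.47) = 3.562 kg·m²·rev/s.
Combined I = 1.442 + 1.242 = 2.685 kg·m².
ω_f = L / I = 3.562 / 2.685 = 1.327 rev/s.
KE_i = ½ΣIω² = 173.7 J; KE_f = ½(2.685)(8.337)² = 93.30 J.

ΔKE lost ≈ 80.4 J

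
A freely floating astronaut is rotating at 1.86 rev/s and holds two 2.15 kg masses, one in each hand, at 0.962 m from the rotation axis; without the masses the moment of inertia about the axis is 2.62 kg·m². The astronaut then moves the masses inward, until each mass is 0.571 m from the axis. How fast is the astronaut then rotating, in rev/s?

ω₂ ≈ 3.05 rev/s

Angular momentum about the spin axis is conserved since the torque about it is zero.
I₁ = 2.62 + 2(2.15)(0.962)² = 6.599 kg·m²; I₂ = 2.62 + 2(2.15)(0.571)² = 4.022 kg·m².
ω₂ = I₁ω₁ / I₂ = (6.599)(1.86 rev/s) / (4.022) = 3.052 rev/s.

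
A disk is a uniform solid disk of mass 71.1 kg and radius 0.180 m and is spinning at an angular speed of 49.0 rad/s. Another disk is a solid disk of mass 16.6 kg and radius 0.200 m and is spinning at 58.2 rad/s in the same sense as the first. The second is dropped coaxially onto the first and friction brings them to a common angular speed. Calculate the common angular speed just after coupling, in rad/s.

|ω_f| ≈ 51.1 rad/s

No external torque acts about the common axis, so total angular momentum is conserved.
Moments of inertia: I_A = ½(71.1)(0.180)² = 1.152 kg·m²; I_B = ½(16.6)(0.200)² = 0.3320 kg·m².
Taking A's sense as positive: L = (1.152)(49.0) + (0.3320)(58.2) = 75.76 kg·m²·rad/s.
Combined I = 1.152 + 0.3320 = 1.484 kg·m².
ω_f = L / I = 75.76 / 1.484 = 51.06 rad/s.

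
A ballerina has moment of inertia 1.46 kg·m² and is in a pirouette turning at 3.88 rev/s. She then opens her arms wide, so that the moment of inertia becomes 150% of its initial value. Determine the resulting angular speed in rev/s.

No external torque acts about the spin axis, so angular momentum is conserved.
I₂ = 1.50 × 1.46 = 2.190 kg·m².
ω₂ = I₁ω₁ / I₂ = (1.460)(3.88 rev/s) / (2.190) = 2.587 rev/s.

ω₂ ≈ 2.59 rev/s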